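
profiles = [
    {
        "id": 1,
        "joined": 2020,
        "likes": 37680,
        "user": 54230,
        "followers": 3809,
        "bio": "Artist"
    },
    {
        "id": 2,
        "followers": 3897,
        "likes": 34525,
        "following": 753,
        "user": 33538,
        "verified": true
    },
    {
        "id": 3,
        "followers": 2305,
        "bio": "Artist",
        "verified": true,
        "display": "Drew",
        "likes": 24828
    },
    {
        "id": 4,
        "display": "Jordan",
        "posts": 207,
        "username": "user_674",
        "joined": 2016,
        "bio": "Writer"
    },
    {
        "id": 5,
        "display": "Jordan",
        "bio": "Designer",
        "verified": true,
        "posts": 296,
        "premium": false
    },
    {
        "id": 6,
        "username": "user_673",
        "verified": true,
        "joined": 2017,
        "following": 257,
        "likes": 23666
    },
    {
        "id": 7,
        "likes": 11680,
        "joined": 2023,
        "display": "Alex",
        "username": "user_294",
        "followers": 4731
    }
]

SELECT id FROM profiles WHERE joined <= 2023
[1, 4, 6, 7]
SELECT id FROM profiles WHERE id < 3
[1, 2]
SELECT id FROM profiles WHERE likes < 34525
[3, 6, 7]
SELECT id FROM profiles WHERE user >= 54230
[1]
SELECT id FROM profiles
[1, 2, 3, 4, 5, 6, 7]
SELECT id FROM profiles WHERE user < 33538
[]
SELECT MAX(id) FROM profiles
7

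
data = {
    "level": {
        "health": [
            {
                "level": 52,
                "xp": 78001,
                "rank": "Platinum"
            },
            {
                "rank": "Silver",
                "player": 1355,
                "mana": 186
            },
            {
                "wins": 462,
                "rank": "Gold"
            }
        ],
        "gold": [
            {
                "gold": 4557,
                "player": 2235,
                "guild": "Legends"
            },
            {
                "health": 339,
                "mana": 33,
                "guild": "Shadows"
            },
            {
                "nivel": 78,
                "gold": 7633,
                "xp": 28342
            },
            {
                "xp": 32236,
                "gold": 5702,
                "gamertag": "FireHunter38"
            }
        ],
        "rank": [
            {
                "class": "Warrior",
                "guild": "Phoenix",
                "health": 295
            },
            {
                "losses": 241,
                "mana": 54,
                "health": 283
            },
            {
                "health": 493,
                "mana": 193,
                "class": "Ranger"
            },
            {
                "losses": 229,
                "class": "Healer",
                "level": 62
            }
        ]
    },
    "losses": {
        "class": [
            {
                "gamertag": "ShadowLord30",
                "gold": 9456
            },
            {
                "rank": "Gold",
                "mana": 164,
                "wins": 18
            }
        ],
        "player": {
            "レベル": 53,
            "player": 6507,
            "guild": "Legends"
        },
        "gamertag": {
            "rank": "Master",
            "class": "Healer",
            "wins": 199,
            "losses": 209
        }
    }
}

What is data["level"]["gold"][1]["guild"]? "Shadows"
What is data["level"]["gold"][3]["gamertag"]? "FireHunter38"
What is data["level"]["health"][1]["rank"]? "Silver"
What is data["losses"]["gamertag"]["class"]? "Healer"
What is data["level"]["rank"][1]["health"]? 283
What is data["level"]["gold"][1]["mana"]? 33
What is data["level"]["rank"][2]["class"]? "Ranger"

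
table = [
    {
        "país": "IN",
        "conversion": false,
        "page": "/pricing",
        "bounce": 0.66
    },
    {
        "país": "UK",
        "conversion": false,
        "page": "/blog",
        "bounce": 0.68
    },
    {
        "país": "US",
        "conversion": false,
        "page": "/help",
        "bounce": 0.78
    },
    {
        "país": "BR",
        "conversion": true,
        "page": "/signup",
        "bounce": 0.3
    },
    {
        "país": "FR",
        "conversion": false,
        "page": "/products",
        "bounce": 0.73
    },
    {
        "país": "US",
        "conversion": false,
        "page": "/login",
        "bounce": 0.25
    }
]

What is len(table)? 6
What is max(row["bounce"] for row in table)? 0.78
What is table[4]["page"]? "/products"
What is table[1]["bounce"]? 0.68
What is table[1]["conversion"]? False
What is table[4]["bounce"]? 0.73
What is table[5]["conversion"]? False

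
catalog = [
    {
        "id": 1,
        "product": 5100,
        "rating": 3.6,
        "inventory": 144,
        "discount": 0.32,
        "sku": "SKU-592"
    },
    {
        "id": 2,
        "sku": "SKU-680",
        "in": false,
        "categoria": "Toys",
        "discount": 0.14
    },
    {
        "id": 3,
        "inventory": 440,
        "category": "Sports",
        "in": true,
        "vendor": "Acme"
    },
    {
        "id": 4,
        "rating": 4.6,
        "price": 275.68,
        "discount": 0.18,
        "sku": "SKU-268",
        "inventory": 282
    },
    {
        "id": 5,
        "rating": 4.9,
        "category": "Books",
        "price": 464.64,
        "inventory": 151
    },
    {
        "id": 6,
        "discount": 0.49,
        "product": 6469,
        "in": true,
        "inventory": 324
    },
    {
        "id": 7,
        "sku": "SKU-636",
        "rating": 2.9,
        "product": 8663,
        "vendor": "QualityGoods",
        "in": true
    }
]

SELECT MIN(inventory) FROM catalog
144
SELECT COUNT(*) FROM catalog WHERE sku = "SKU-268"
1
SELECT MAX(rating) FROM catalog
4.9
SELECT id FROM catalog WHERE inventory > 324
[3]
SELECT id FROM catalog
[1, 2, 3, 4, 5, 6, 7]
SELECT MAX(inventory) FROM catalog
440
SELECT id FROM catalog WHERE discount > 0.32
[6]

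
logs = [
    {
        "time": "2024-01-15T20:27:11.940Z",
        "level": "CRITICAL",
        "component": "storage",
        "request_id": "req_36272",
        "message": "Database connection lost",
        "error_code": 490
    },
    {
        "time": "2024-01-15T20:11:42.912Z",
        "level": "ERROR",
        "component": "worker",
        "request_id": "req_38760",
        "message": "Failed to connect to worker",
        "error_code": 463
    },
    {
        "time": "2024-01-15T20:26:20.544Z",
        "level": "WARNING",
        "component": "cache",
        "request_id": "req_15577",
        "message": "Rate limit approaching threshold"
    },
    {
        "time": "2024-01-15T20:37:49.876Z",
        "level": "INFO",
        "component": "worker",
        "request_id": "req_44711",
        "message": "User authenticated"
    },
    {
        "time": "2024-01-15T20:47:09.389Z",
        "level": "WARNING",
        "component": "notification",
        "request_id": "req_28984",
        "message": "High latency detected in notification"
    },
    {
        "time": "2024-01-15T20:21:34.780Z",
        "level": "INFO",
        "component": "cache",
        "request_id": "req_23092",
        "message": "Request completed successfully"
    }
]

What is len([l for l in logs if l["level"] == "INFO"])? 2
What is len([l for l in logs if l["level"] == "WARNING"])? 2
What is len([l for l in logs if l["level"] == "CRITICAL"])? 1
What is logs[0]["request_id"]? "req_36272"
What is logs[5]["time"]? "2024-01-15T20:21:34.780Z"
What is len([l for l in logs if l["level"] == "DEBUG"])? 0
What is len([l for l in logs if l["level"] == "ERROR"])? 1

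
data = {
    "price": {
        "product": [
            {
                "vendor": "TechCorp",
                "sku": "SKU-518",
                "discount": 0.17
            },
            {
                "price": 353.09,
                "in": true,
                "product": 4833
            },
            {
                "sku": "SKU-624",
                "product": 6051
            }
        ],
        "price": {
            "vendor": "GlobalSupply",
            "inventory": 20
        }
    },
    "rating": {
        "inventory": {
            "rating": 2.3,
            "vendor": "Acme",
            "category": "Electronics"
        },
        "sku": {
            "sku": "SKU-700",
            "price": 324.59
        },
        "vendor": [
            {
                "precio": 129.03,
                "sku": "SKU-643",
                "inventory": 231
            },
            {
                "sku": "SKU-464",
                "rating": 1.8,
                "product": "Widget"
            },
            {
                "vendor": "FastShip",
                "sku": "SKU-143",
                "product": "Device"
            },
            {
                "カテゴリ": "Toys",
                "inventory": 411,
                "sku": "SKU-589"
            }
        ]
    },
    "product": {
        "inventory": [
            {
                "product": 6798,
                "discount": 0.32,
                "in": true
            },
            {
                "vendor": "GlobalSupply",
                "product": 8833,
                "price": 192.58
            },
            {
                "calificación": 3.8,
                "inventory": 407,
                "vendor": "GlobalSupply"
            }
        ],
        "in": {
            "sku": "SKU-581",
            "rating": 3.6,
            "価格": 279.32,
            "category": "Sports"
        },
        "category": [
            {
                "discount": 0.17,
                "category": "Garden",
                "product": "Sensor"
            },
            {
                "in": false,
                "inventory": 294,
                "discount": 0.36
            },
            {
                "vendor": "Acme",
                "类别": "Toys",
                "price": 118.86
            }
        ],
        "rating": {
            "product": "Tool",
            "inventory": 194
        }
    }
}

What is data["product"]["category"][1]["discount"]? 0.36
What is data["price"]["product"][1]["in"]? True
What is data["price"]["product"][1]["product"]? 4833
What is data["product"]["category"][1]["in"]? False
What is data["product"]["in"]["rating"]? 3.6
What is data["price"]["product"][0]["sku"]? "SKU-518"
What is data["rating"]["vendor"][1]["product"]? "Widget"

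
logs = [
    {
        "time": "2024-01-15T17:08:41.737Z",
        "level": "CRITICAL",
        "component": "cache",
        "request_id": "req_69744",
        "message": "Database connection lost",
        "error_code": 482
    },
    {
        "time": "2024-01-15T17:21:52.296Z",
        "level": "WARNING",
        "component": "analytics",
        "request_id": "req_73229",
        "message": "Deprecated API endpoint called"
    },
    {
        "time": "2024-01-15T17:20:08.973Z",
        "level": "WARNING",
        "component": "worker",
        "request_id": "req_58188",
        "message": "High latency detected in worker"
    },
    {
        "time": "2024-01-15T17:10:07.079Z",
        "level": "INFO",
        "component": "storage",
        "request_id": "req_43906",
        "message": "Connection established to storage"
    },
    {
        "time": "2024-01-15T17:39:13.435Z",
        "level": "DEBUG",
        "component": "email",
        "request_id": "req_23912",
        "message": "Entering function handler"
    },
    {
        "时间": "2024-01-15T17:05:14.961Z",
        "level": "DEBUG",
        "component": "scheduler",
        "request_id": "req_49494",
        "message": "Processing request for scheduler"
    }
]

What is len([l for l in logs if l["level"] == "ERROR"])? 0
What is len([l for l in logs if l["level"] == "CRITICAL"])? 1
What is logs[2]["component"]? "worker"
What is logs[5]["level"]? "DEBUG"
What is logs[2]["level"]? "WARNING"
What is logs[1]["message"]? "Deprecated API endpoint called"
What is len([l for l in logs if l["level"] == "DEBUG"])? 2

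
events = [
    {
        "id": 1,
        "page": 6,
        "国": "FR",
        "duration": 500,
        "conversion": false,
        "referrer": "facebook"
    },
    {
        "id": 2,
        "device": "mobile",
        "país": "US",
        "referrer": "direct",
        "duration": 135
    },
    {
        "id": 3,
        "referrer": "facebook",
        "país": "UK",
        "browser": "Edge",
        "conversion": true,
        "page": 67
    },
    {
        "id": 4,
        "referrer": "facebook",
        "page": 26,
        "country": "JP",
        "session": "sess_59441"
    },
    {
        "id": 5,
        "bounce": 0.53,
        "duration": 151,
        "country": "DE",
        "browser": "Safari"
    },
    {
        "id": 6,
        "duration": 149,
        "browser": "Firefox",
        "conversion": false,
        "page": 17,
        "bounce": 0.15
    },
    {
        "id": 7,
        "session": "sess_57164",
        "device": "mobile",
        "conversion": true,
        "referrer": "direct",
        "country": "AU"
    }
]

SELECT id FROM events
[1, 2, 3, 4, 5, 6, 7]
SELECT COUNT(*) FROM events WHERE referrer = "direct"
2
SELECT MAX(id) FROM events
7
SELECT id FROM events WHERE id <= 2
[1, 2]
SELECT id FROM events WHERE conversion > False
[3, 7]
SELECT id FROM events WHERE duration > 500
[]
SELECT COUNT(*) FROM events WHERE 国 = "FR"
1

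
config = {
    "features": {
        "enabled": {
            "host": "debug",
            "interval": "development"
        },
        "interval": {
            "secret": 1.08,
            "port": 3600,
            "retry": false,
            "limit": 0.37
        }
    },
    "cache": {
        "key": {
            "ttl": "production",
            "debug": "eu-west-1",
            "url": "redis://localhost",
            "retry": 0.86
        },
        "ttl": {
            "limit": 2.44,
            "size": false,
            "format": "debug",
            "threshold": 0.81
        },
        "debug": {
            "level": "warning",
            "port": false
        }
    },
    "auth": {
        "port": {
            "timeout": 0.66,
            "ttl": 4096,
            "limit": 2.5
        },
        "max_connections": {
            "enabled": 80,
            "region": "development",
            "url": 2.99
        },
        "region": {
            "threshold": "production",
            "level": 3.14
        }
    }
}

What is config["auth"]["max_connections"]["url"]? 2.99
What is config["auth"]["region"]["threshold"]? "production"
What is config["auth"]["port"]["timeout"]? 0.66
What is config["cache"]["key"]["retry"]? 0.86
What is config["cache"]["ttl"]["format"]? "debug"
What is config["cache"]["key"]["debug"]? "eu-west-1"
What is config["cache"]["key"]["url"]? "redis://localhost"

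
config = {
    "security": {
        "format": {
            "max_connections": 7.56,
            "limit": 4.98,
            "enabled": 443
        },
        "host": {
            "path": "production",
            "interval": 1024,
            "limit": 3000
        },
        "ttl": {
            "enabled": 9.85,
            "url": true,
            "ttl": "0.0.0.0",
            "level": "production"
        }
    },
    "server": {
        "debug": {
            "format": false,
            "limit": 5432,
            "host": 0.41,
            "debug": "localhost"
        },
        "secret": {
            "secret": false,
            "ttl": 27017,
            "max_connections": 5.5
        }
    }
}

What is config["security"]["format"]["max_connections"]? 7.56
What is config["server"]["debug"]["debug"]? "localhost"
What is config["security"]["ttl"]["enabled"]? 9.85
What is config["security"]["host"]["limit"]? 3000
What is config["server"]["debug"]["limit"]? 5432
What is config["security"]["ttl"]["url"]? True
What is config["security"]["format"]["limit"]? 4.98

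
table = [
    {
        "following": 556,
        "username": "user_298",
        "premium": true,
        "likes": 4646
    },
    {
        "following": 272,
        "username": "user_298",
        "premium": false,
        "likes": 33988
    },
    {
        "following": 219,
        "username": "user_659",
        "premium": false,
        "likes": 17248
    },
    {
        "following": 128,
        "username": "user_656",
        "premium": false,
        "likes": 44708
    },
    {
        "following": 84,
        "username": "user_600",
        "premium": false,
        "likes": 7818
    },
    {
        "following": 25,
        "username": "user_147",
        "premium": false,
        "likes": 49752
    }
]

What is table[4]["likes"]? 7818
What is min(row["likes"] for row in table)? 4646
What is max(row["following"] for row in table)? 556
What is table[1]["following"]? 272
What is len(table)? 6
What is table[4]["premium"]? False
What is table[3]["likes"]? 44708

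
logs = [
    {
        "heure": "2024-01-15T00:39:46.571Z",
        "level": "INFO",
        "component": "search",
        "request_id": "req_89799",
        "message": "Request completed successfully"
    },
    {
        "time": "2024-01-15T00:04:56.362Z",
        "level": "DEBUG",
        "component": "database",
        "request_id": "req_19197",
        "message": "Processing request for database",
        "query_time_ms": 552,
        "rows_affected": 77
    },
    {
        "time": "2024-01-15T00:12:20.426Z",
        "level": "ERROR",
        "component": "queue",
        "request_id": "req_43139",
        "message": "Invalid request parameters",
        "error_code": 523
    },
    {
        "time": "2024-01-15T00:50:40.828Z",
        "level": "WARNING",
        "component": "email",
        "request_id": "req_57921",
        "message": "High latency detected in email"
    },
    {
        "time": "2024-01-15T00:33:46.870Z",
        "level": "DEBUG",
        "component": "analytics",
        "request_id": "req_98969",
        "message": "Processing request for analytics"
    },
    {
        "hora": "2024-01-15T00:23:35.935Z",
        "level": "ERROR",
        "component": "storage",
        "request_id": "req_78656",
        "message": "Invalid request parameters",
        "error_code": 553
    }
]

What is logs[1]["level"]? "DEBUG"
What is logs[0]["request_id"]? "req_89799"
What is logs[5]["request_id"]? "req_78656"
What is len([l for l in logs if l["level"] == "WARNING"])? 1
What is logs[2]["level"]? "ERROR"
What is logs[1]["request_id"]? "req_19197"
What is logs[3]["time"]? "2024-01-15T00:50:40.828Z"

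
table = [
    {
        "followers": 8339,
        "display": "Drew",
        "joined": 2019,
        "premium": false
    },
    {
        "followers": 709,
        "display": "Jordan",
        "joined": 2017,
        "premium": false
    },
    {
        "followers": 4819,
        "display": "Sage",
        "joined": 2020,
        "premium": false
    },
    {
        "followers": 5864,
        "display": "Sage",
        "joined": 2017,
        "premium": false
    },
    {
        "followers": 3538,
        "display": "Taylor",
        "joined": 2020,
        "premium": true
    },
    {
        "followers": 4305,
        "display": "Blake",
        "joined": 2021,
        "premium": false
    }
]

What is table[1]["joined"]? 2017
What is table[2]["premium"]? False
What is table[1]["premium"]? False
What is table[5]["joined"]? 2021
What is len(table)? 6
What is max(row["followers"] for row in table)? 8339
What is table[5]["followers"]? 4305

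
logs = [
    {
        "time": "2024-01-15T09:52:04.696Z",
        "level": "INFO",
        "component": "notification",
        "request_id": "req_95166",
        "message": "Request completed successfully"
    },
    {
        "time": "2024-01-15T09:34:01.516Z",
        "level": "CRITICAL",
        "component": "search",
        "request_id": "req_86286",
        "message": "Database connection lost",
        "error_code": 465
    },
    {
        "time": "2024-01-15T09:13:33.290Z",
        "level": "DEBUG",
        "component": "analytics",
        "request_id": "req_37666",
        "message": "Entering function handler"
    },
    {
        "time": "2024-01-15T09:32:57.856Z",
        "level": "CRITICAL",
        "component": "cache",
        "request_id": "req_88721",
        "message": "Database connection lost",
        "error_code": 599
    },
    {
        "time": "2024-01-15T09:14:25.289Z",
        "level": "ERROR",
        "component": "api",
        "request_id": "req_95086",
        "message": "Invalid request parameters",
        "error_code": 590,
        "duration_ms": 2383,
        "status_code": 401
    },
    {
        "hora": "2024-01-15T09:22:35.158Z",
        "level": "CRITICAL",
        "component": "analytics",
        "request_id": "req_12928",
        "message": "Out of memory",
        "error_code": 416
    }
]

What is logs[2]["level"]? "DEBUG"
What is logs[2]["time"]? "2024-01-15T09:13:33.290Z"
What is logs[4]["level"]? "ERROR"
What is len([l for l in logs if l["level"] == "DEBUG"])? 1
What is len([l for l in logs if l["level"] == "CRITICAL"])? 3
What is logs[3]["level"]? "CRITICAL"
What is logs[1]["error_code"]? 465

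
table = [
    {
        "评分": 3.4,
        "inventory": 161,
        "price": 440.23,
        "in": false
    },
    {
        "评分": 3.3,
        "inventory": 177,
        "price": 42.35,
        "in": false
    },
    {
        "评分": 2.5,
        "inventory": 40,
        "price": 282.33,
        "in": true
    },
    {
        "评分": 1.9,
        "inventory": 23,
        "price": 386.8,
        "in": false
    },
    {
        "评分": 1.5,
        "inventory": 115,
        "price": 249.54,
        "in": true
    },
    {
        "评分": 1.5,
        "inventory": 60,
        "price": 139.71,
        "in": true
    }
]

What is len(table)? 6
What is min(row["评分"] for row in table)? 1.5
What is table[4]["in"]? True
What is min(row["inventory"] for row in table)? 23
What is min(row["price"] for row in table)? 42.35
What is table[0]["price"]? 440.23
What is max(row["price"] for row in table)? 440.23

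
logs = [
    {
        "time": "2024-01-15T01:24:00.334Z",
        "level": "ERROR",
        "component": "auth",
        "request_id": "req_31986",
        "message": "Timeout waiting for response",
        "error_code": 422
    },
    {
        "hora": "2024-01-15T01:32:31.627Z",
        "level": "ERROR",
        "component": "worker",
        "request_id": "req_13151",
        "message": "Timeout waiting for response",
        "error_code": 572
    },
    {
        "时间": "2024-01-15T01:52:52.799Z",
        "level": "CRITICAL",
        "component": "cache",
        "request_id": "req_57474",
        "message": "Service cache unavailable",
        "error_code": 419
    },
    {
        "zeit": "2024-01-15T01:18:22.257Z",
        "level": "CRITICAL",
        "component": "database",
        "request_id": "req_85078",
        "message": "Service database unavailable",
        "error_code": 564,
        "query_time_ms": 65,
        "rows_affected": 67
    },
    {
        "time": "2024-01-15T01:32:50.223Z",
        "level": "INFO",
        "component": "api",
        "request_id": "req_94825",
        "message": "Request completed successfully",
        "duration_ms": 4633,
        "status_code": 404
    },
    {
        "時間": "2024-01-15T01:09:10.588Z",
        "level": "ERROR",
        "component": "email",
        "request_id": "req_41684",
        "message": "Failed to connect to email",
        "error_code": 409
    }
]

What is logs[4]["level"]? "INFO"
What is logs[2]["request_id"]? "req_57474"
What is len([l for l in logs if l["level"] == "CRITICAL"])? 2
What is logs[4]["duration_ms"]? 4633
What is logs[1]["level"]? "ERROR"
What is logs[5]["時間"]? "2024-01-15T01:09:10.588Z"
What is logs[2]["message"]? "Service cache unavailable"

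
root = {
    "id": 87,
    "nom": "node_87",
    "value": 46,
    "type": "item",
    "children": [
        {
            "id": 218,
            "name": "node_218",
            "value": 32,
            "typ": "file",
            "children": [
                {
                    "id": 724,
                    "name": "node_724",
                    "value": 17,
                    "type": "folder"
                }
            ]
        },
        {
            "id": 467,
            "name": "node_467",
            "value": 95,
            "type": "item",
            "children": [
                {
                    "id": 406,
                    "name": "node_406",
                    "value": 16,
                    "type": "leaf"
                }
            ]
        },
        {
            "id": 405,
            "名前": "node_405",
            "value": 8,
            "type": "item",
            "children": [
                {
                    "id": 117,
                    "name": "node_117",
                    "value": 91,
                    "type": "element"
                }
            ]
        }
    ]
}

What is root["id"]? 87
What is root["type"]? "item"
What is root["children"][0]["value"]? 32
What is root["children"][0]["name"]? "node_218"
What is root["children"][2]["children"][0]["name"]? "node_117"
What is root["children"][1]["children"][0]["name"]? "node_406"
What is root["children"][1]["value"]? 95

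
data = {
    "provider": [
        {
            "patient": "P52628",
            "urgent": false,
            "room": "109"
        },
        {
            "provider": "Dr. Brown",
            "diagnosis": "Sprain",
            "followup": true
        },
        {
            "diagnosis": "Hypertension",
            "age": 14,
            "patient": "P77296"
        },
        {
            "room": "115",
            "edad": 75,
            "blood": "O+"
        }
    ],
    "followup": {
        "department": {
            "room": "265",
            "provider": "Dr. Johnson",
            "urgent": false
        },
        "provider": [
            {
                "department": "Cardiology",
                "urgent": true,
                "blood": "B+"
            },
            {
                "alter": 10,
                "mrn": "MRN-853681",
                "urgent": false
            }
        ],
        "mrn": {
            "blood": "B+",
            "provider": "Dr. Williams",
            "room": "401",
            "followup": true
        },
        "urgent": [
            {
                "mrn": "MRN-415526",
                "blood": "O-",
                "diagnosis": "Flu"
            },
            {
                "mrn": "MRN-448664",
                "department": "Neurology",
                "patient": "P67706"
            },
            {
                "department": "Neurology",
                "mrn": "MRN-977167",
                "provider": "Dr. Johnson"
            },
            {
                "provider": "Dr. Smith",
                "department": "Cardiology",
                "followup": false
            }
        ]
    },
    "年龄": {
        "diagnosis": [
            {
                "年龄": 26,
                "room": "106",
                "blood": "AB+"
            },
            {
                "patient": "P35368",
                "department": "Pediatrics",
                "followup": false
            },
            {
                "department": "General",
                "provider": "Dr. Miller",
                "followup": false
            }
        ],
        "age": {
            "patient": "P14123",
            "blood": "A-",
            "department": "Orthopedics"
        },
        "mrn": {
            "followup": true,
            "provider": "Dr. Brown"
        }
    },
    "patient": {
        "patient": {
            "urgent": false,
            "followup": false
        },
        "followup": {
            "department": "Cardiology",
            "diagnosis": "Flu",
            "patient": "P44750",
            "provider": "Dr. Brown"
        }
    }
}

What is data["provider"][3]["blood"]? "O+"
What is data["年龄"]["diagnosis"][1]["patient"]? "P35368"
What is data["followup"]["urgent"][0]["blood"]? "O-"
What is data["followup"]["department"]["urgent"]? False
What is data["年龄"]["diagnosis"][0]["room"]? "106"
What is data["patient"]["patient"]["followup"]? False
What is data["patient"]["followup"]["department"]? "Cardiology"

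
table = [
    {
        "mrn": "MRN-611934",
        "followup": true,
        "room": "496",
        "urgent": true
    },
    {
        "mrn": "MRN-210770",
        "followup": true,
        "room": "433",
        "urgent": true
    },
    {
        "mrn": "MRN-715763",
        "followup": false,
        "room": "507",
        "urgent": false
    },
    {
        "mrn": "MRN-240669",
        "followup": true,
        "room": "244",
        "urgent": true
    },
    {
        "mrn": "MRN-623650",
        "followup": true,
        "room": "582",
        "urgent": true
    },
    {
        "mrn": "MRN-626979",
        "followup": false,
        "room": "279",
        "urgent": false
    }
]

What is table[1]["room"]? "433"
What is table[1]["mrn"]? "MRN-210770"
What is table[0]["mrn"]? "MRN-611934"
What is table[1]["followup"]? True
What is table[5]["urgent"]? False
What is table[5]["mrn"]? "MRN-626979"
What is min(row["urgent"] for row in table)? False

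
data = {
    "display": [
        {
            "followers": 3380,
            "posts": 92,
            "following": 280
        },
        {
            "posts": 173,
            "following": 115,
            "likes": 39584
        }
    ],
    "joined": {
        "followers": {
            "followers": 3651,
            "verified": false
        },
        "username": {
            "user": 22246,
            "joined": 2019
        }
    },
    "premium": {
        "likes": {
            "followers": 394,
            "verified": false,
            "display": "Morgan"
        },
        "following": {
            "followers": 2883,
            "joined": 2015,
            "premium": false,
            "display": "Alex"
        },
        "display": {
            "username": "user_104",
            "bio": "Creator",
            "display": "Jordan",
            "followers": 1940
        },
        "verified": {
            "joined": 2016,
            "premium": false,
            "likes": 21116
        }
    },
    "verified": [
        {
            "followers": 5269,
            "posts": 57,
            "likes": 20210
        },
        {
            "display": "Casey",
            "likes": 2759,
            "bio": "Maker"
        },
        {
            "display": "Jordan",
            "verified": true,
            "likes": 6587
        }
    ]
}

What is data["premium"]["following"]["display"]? "Alex"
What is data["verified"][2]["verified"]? True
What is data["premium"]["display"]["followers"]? 1940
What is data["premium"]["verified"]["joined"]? 2016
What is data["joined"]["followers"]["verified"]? False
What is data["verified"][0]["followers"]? 5269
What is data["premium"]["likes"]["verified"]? False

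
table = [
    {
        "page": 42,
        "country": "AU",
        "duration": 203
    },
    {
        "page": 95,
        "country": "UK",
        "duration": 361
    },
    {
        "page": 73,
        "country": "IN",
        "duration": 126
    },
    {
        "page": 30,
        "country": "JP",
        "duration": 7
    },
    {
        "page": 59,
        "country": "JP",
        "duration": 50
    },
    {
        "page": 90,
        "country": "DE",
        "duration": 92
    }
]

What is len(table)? 6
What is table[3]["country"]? "JP"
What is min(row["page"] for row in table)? 30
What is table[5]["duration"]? 92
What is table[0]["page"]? 42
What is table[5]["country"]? "DE"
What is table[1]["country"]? "UK"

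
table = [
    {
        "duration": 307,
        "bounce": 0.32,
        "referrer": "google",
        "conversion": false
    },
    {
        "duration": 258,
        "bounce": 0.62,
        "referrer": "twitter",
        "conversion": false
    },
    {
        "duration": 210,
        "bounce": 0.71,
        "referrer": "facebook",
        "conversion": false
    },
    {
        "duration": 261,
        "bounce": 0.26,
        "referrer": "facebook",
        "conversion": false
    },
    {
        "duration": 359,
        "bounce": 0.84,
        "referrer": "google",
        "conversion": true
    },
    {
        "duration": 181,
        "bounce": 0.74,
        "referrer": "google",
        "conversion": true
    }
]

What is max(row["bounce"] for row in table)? 0.84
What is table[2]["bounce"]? 0.71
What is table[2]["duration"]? 210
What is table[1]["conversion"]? False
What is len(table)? 6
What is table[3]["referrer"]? "facebook"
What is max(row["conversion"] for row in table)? True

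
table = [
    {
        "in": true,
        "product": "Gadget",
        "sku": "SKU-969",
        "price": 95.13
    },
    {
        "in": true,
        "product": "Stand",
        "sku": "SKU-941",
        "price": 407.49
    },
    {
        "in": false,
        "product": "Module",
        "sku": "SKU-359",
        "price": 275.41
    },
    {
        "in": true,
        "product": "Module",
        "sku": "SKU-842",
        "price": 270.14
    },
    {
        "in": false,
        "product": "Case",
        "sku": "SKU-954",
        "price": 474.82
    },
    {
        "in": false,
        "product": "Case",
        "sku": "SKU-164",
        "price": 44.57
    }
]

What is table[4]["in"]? False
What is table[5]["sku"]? "SKU-164"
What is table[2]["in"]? False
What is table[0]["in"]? True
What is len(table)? 6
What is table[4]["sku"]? "SKU-954"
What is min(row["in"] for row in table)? False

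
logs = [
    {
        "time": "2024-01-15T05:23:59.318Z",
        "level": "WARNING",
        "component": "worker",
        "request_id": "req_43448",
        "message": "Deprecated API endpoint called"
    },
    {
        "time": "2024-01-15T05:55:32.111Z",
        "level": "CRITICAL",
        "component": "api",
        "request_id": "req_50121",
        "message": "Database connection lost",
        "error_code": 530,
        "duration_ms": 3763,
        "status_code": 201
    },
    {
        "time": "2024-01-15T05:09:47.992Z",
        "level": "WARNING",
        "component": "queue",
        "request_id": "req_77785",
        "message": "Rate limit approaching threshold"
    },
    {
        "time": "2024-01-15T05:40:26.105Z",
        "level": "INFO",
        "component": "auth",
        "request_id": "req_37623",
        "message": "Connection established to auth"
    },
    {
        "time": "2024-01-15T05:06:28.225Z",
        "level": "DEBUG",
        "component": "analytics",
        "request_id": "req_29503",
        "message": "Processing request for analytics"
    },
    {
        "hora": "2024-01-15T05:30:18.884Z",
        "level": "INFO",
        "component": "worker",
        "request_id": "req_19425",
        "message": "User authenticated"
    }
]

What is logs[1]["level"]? "CRITICAL"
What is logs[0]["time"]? "2024-01-15T05:23:59.318Z"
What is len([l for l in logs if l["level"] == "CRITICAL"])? 1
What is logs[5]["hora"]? "2024-01-15T05:30:18.884Z"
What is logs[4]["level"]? "DEBUG"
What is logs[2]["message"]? "Rate limit approaching threshold"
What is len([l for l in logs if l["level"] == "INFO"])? 2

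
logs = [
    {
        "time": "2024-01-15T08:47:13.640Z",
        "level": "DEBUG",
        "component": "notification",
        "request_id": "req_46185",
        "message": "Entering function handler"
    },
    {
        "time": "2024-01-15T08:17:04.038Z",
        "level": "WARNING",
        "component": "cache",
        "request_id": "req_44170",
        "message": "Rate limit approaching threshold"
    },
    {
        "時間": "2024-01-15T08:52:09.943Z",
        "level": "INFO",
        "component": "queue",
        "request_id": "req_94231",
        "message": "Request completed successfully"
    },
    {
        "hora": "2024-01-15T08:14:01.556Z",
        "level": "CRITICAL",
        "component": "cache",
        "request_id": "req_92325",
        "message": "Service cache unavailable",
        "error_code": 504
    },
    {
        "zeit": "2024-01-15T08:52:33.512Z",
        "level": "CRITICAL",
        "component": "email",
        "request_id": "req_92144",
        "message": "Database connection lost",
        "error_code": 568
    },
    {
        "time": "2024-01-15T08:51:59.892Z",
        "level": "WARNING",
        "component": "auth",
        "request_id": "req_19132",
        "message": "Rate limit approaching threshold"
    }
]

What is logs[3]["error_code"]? 504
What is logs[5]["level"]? "WARNING"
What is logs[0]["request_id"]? "req_46185"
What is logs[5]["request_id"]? "req_19132"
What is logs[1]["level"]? "WARNING"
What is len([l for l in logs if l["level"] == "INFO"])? 1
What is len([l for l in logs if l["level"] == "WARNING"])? 2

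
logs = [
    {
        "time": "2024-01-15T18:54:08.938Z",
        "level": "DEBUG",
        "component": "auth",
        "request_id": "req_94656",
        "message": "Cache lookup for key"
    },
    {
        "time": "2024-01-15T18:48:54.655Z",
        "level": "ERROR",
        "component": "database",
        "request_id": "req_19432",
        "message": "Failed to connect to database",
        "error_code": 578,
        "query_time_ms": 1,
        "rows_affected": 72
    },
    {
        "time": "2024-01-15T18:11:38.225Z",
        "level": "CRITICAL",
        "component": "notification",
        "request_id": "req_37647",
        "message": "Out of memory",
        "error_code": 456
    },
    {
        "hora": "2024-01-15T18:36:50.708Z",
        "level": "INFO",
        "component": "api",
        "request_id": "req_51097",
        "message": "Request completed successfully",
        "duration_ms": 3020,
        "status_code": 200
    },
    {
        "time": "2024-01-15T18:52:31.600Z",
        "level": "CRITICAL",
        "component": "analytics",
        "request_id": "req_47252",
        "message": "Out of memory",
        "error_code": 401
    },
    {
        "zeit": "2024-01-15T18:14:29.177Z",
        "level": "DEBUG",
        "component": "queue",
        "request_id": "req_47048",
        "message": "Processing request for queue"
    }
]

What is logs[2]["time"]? "2024-01-15T18:11:38.225Z"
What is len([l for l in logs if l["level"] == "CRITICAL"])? 2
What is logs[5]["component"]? "queue"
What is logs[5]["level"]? "DEBUG"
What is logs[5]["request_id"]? "req_47048"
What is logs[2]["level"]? "CRITICAL"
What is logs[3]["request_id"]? "req_51097"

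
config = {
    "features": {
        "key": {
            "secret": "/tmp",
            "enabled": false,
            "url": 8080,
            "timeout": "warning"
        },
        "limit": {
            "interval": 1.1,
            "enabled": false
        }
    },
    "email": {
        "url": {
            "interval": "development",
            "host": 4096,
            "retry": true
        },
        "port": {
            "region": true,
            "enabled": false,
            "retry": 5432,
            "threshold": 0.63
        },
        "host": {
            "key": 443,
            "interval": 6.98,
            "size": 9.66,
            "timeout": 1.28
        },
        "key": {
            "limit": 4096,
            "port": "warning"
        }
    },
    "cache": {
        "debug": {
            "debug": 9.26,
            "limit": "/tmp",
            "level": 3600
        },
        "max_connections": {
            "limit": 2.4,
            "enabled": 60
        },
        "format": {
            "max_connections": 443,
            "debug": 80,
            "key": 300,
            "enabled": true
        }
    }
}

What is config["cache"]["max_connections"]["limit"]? 2.4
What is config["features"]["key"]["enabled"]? False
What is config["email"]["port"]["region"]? True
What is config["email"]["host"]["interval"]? 6.98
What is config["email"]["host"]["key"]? 443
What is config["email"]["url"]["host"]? 4096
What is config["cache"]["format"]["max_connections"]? 443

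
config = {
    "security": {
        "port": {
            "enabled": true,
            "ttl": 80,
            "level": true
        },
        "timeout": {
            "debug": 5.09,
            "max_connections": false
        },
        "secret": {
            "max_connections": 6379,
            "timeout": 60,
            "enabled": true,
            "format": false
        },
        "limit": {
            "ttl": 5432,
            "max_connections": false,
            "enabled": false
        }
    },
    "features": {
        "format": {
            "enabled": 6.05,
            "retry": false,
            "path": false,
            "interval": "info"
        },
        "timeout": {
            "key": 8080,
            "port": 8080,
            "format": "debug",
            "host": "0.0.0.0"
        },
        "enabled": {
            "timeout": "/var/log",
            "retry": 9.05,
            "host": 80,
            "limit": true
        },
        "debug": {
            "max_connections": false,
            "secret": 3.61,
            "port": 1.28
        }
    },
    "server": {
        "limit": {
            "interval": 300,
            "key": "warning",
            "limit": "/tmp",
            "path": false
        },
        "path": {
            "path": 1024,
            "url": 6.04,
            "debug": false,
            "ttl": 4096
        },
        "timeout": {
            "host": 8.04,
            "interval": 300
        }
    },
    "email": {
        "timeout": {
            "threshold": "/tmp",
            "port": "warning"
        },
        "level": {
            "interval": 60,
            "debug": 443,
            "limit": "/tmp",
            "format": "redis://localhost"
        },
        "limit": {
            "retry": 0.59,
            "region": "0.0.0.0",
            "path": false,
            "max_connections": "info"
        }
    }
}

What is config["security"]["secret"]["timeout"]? 60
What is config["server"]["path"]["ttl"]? 4096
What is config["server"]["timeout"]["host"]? 8.04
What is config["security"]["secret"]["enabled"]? True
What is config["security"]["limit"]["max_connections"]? False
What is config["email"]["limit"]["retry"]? 0.59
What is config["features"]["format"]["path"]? False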